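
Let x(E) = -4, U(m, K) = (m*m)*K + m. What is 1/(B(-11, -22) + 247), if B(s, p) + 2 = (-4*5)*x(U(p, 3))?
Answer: 1/325 ≈ 0.0030769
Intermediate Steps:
U(m, K) = m + K*m² (U(m, K) = m²*K + m = K*m² + m = m + K*m²)
B(s, p) = 78 (B(s, p) = -2 - 4*5*(-4) = -2 - 20*(-4) = -2 + 80 = 78)
1/(B(-11, -22) + 247) = 1/(78 + 247) = 1/325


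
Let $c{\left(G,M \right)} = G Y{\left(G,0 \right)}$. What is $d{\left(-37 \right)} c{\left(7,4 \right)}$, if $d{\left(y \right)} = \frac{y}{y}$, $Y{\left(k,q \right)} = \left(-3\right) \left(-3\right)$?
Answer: $63$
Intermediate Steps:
$Y{\left(k,q \right)} = 9$
$c{\left(G,M \right)} = 9 G$ ($c{\left(G,M \right)} = G 9 = 9 G$)
$d{\left(y \right)} = 1$
$d{\left(-37 \right)} c{\left(7,4 \right)} = 1 \cdot 9 \cdot 7 = 1 \cdot 63 = 63$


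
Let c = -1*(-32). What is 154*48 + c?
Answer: 7424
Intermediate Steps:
c = 32
154*48 + c = 154*48 + 32 = 7392 + 32 = 7424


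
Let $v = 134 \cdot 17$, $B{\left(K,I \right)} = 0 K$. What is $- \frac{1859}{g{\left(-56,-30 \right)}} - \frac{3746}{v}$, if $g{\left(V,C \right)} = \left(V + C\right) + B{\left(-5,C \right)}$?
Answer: $\frac{1956323}{97954} \approx 19.972$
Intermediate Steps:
$B{\left(K,I \right)} = 0$
$g{\left(V,C \right)} = C + V$ ($g{\left(V,C \right)} = \left(V + C\right) + 0 = \left(C + V\right) + 0 = C + V$)
$v = 2278$
$- \frac{1859}{g{\left(-56,-30 \right)}} - \frac{3746}{v} = - \frac{1859}{-30 - 56} - \frac{3746}{2278} = - \frac{1859}{-86} - \frac{1873}{1139} = \left(-1859\right) \left(- \frac{1}{86}\right) - \frac{1873}{1139} = \frac{1859}{86} - \frac{1873}{1139} = \frac{1956323}{97954}$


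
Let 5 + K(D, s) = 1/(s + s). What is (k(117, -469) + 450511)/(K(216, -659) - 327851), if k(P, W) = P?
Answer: -593927704/432114209 ≈ -1.3745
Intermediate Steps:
K(D, s) = -5 + 1/(2*s) (K(D, s) = -5 + 1/(s + s) = -5 + 1/(2*s))
(k(117, -469) + 450511)/(K(216, -659) - 327851) = (117 + 450511)/((-5 + (½)/(-659)) - 327851) = 450628/((-5 + (½)*(-1/659)) - 327851) = 450628/((-5 - 1/1318) - 327851) = 450628/(-6591/1318 - 327851) = 450628/(-432114209/1318) = 450628*(-1318/432114209) = -593927704/432114209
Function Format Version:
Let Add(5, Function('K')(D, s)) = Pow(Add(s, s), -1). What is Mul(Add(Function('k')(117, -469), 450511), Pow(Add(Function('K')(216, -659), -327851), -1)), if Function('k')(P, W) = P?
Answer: Rational(-593927704, 432114209) ≈ -1.3745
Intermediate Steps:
Function('K')(D, s) = Add(-5, Mul(Rational(1, 2), Pow(s, -1))) (Function('K')(D, s) = Add(-5, Pow(Add(s, s), -1)) = Add(-5, Pow(Mul(2, s), -1)) = Add(-5, Mul(Rational(1, 2), Pow(s, -1))))
Mul(Add(Function('k')(117, -469), 450511), Pow(Add(Function('K')(216, -659), -327851), -1)) = Mul(Add(117, 450511), Pow(Add(Add(-5, Mul(Rational(1, 2), Pow(-659, -1))), -327851), -1)) = Mul(450628, Pow(Add(Add(-5, Mul(Rational(1, 2), Rational(-1, 659))), -327851), -1)) = Mul(450628, Pow(Add(Add(-5, Rational(-1, 1318)), -327851), -1)) = Mul(450628, Pow(Add(Rational(-6591, 1318), -327851), -1)) = Mul(450628, Pow(Rational(-432114209, 1318), -1)) = Mul(450628, Rational(-1318, 432114209)) = Rational(-593927704, 432114209)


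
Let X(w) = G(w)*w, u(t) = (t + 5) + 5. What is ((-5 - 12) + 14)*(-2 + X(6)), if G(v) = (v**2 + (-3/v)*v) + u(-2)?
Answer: -732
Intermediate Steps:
u(t) = 10 + t (u(t) = (5 + t) + 5 = 10 + t)
G(v) = 5 + v**2 (G(v) = (v**2 + (-3/v)*v) + (10 - 2) = (v**2 - 3) + 8 = (-3 + v**2) + 8 = 5 + v**2)
X(w) = w*(5 + w**2) (X(w) = (5 + w**2)*w = w*(5 + w**2))
((-5 - 12) + 14)*(-2 + X(6)) = ((-5 - 12) + 14)*(-2 + 6*(5 + 6**2)) = (-17 + 14)*(-2 + 6*(5 + 36)) = -3*(-2 + 6*41) = -3*(-2 + 246) = -3*244 = -732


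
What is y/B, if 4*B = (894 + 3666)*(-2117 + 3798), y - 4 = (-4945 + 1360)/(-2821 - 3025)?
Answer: 26969/11202923640 ≈ 2.4073e-6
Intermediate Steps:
y = 26969/5846 (y = 4 + (-4945 + 1360)/(-2821 - 3025) = 4 - 3585/(-5846) = 4 - 3585*(-1/5846) = 4 + 3585/5846 = 26969/5846 ≈ 4.6132)
B = 1916340 (B = ((894 + 3666)*(-2117 + 3798))/4 = (4560*1681)/4 = (¼)*7665360 = 1916340)
y/B = (26969/5846)/1916340 = (26969/5846)*(1/1916340) = 26969/11202923640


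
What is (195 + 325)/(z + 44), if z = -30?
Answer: 260/7 ≈ 37.143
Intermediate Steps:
(195 + 325)/(z + 44) = (195 + 325)/(-30 + 44) = 520/14 = 520*(1/14) = 260/7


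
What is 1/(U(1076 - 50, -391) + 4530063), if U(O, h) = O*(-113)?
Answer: 1/4414125 ≈ 2.2655e-7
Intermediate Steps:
U(O, h) = -113*O
1/(U(1076 - 50, -391) + 4530063) = 1/(-113*(1076 - 50) + 4530063) = 1/(-113*1026 + 4530063) = 1/(-115938 + 4530063) = 1/4414125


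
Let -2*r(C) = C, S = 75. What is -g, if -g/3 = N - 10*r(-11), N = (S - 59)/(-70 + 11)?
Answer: -9783/59 ≈ -165.81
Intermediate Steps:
r(C) = -C/2
N = -16/59 (N = (75 - 59)/(-70 + 11) = 16/(-59) = 16*(-1/59) = -16/59 ≈ -0.27119)
g = 9783/59 (g = -3*(-16/59 - (-5)*(-11)) = -3*(-16/59 - 10*11/2) = -3*(-16/59 - 55) = -3*(-3261/59) = 9783/59 ≈ 165.81)
-g = -1*9783/59 = -9783/59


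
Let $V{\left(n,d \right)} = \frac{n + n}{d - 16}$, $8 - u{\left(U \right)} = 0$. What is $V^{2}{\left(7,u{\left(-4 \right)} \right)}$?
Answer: $\frac{49}{16} \approx 3.0625$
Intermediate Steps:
$u{\left(U \right)} = 8$ ($u{\left(U \right)} = 8 - 0 = 8 + 0 = 8$)
$V{\left(n,d \right)} = \frac{2 n}{-16 + d}$
$V^{2}{\left(7,u{\left(-4 \right)} \right)} = \left(2 \cdot 7 \frac{1}{-16 + 8}\right)^{2} = \left(2 \cdot 7 \frac{1}{-8}\right)^{2} = \left(2 \cdot 7 \left(- \frac{1}{8}\right)\right)^{2} = \left(- \frac{7}{4}\right)^{2} = \frac{49}{16}$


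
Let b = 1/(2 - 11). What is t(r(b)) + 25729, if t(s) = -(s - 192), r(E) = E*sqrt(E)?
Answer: 25921 + I/27 ≈ 25921.0 + 0.037037*I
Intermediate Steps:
b = -1/9 (b = 1/(-9) = -1/9 ≈ -0.11111)
r(E) = E**(3/2)
t(s) = 192 - s (t(s) = -(-192 + s) = 192 - s)
t(r(b)) + 25729 = (192 - (-1/9)**(3/2)) + 25729 = (192 - (-1)*I/27) + 25729 = (192 + I/27) + 25729 = 25921 + I/27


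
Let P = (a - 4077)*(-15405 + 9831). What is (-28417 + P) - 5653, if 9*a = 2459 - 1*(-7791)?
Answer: 49028884/3 ≈ 1.6343e+7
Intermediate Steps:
a = 10250/9 (a = (2459 - 1*(-7791))/9 = (2459 + 7791)/9 = (1/9)*10250 = 10250/9 ≈ 1138.9)
P = 49131094/3 (P = (10250/9 - 4077)*(-15405 + 9831) = -26443/9*(-5574) = 49131094/3 ≈ 1.6377e+7)
(-28417 + P) - 5653 = (-28417 + 49131094/3) - 5653 = 49045843/3 - 5653 = 49028884/3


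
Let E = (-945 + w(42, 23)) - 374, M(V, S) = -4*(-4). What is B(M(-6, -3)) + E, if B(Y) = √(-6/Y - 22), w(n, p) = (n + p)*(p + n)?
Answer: 2906 + I*√358/4 ≈ 2906.0 + 4.7302*I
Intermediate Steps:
w(n, p) = (n + p)² (w(n, p) = (n + p)*(n + p) = (n + p)²)
M(V, S) = 16
E = 2906 (E = (-945 + (42 + 23)²) - 374 = (-945 + 65²) - 374 = (-945 + 4225) - 374 = 3280 - 374 = 2906)
B(Y) = √(-22 - 6/Y)
B(M(-6, -3)) + E = √(-22 - 6/16) + 2906 = √(-22 - 6*1/16) + 2906 = √(-22 - 3/8) + 2906 = √(-179/8) + 2906 = I*√358/4 + 2906 = 2906 + I*√358/4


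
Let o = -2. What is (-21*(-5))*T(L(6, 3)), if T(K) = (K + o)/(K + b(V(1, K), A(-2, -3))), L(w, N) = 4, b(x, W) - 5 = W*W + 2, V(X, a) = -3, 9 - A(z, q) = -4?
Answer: 7/6 ≈ 1.1667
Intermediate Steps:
A(z, q) = 13 (A(z, q) = 9 - 1*(-4) = 9 + 4 = 13)
b(x, W) = 7 + W² (b(x, W) = 5 + (W*W + 2) = 5 + (W² + 2) = 5 + (2 + W²) = 7 + W²)
T(K) = (-2 + K)/(176 + K) (T(K) = (K - 2)/(K + (7 + 13²)) = (-2 + K)/(K + (7 + 169)) = (-2 + K)/(K + 176) = (-2 + K)/(176 + K))
(-21*(-5))*T(L(6, 3)) = (-21*(-5))*((-2 + 4)/(176 + 4)) = 105*(2/180) = 105*((1/180)*2) = 105*(1/90) = 7/6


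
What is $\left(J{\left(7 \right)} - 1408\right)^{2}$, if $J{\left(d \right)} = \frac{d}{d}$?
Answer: $1979649$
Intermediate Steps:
$J{\left(d \right)} = 1$
$\left(J{\left(7 \right)} - 1408\right)^{2} = \left(1 - 1408\right)^{2} = \left(-1407\right)^{2} = 1979649$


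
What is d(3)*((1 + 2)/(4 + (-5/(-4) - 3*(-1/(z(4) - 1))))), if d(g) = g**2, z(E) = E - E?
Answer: 12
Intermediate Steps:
z(E) = 0
d(3)*((1 + 2)/(4 + (-5/(-4) - 3*(-1/(z(4) - 1))))) = 3**2*((1 + 2)/(4 + (-5/(-4) - 3*(-1/(0 - 1))))) = 9*(3/(4 + (-5*(-1/4) - 3/((-1*(-1)))))) = 9*(3/(4 + (5/4 - 3/1))) = 9*(3/(4 + (5/4 - 3*1))) = 9*(3/(4 + (5/4 - 3))) = 9*(3/(4 - 7/4)) = 9*(3/(9/4)) = 9*(3*(4/9)) = 9*(4/3) = 12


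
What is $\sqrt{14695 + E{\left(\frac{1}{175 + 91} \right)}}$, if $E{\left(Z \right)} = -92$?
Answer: $\sqrt{14603} \approx 120.84$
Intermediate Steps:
$\sqrt{14695 + E{\left(\frac{1}{175 + 91} \right)}} = \sqrt{14695 - 92} = \sqrt{14603}$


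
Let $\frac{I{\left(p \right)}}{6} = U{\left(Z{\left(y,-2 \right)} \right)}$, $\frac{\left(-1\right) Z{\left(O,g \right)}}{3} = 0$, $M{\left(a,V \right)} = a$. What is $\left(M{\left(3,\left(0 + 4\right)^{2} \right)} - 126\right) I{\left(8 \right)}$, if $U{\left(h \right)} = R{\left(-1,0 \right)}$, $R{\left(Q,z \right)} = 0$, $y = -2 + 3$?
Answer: $0$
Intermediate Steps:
$y = 1$
$Z{\left(O,g \right)} = 0$ ($Z{\left(O,g \right)} = \left(-3\right) 0 = 0$)
$U{\left(h \right)} = 0$
$I{\left(p \right)} = 0$ ($I{\left(p \right)} = 6 \cdot 0 = 0$)
$\left(M{\left(3,\left(0 + 4\right)^{2} \right)} - 126\right) I{\left(8 \right)} = \left(3 - 126\right) 0 = \left(-123\right) 0 = 0$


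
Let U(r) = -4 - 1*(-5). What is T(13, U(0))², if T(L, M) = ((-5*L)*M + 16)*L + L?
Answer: 389376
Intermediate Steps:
U(r) = 1 (U(r) = -4 + 5 = 1)
T(L, M) = L + L*(16 - 5*L*M) (T(L, M) = (-5*L*M + 16)*L + L = (16 - 5*L*M)*L + L = L*(16 - 5*L*M) + L = L + L*(16 - 5*L*M))
T(13, U(0))² = (13*(17 - 5*13*1))² = (13*(17 - 65))² = (13*(-48))² = (-624)² = 389376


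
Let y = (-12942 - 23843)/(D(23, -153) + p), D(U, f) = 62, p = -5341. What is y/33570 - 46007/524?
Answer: -815315861687/9286119972 ≈ -87.799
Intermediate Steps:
y = 36785/5279 (y = (-12942 - 23843)/(62 - 5341) = -36785/(-5279) = -36785*(-1/5279) = 36785/5279 ≈ 6.9682)
y/33570 - 46007/524 = (36785/5279)/33570 - 46007/524 = (36785/5279)*(1/33570) - 46007*1/524 = 7357/35443206 - 46007/524 = -815315861687/9286119972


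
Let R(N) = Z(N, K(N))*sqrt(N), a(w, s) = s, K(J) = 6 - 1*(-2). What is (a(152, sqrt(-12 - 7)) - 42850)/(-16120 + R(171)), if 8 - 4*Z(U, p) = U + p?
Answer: 11051872000/4152670189 - 87928200*sqrt(19)/4152670189 + 38988*I/4152670189 - 257920*I*sqrt(19)/4152670189 ≈ 2.5691 - 0.00026134*I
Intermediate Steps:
K(J) = 8 (K(J) = 6 + 2 = 8)
Z(U, p) = 2 - U/4 - p/4 (Z(U, p) = 2 - (U + p)/4 = 2 + (-U/4 - p/4) = 2 - U/4 - p/4)
R(N) = -N**(3/2)/4 (R(N) = (2 - N/4 - 1/4*8)*sqrt(N) = (2 - N/4 - 2)*sqrt(N) = (-N/4)*sqrt(N) = -N**(3/2)/4)
(a(152, sqrt(-12 - 7)) - 42850)/(-16120 + R(171)) = (sqrt(-12 - 7) - 42850)/(-16120 - 513*sqrt(19)/4) = (sqrt(-19) - 42850)/(-16120 - 513*sqrt(19)/4) = (I*sqrt(19) - 42850)/(-16120 - 513*sqrt(19)/4) = (-42850 + I*sqrt(19))/(-16120 - 513*sqrt(19)/4)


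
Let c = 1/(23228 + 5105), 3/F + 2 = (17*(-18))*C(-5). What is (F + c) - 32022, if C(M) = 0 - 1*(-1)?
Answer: -279442117099/8726564 ≈ -32022.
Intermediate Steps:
C(M) = 1 (C(M) = 0 + 1 = 1)
F = -3/308 (F = 3/(-2 + (17*(-18))*1) = 3/(-2 - 306*1) = 3/(-2 - 306) = 3/(-308) = 3*(-1/308) = -3/308 ≈ -0.0097403)
c = 1/28333 ≈ 3.5295e-5
(F + c) - 32022 = (-3/308 + 1/28333) - 32022 = -84691/8726564 - 32022 = -279442117099/8726564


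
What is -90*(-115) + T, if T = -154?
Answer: 10196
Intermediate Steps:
-90*(-115) + T = -90*(-115) - 154 = 10350 - 154 = 10196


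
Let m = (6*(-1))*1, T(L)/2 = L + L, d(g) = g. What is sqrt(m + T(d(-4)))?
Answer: I*sqrt(22) ≈ 4.6904*I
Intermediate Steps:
T(L) = 4*L (T(L) = 2*(L + L) = 2*(2*L) = 4*L)
m = -6 (m = -6*1 = -6)
sqrt(m + T(d(-4))) = sqrt(-6 + 4*(-4)) = sqrt(-6 - 16) = sqrt(-22) = I*sqrt(22)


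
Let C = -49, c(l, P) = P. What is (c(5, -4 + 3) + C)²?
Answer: 2500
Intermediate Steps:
(c(5, -4 + 3) + C)² = ((-4 + 3) - 49)² = (-1 - 49)² = (-50)² = 2500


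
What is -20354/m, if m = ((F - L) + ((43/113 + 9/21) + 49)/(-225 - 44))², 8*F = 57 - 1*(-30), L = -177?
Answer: -58977623835245696/102074911224806025 ≈ -0.57779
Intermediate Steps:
F = 87/8 (F = (57 - 1*(-30))/8 = (57 + 30)/8 = (⅛)*87 = 87/8 ≈ 10.875)
m = 102074911224806025/2897593781824 (m = ((87/8 - 1*(-177)) + ((43/113 + 9/21) + 49)/(-225 - 44))² = ((87/8 + 177) + ((43*(1/113) + 9*(1/21)) + 49)/(-269))² = (1503/8 + ((43/113 + 3/7) + 49)*(-1/269))² = (1503/8 + (640/791 + 49)*(-1/269))² = (1503/8 + (39399/791)*(-1/269))² = (1503/8 - 39399/212779)² = (319491645/1702232)² = 102074911224806025/2897593781824 ≈ 35228.)
-20354/m = -20354/102074911224806025/2897593781824 = -20354*2897593781824/102074911224806025 = -58977623835245696/102074911224806025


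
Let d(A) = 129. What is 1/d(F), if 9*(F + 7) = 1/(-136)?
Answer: 1/129 ≈ 0.0077519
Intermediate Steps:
F = -8569/1224 (F = -7 + (⅑)/(-136) = -7 + (⅑)*(-1/136) = -7 - 1/1224 = -8569/1224 ≈ -7.0008)
1/d(F) = 1/129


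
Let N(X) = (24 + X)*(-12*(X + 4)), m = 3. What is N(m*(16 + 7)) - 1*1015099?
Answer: -1096567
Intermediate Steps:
N(X) = (-48 - 12*X)*(24 + X) (N(X) = (24 + X)*(-12*(4 + X)) = (24 + X)*(-48 - 12*X) = (-48 - 12*X)*(24 + X))
N(m*(16 + 7)) - 1*1015099 = (-1152 - 1008*(16 + 7) - 12*9*(16 + 7)²) - 1*1015099 = (-1152 - 1008*23 - 12*(3*23)²) - 1015099 = (-1152 - 336*69 - 12*69²) - 1015099 = (-1152 - 23184 - 12*4761) - 1015099 = (-1152 - 23184 - 57132) - 1015099 = -81468 - 1015099 = -1096567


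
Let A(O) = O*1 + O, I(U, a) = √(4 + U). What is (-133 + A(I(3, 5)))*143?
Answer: -19019 + 286*√7 ≈ -18262.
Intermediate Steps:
A(O) = 2*O (A(O) = O + O = 2*O)
(-133 + A(I(3, 5)))*143 = (-133 + 2*√(4 + 3))*143 = (-133 + 2*√7)*143 = -19019 + 286*√7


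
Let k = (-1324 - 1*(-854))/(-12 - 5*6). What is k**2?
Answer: 55225/441 ≈ 125.23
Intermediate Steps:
k = 235/21 (k = (-1324 + 854)/(-12 - 30) = -470/(-42) = -470*(-1/42) = 235/21 ≈ 11.190)
k**2 = (235/21)**2 = 55225/441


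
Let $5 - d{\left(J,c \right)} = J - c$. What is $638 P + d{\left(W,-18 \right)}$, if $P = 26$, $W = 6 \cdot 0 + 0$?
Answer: $16575$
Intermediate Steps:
$W = 0$ ($W = 0 + 0 = 0$)
$d{\left(J,c \right)} = 5 + c - J$ ($d{\left(J,c \right)} = 5 - \left(J - c\right) = 5 + c - J$)
$638 P + d{\left(W,-18 \right)} = 638 \cdot 26 - 13 = 16588 + \left(5 - 18 + 0\right) = 16588 - 13 = 16575$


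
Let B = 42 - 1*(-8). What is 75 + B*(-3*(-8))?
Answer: 1275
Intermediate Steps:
B = 50 (B = 42 + 8 = 50)
75 + B*(-3*(-8)) = 75 + 50*(-3*(-8)) = 75 + 50*24 = 75 + 1200 = 1275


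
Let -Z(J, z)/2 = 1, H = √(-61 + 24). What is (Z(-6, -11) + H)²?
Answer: (2 - I*√37)² ≈ -33.0 - 24.331*I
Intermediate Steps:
H = I*√37 (H = √(-37) = I*√37 ≈ 6.0828*I)
Z(J, z) = -2 (Z(J, z) = -2*1 = -2)
(Z(-6, -11) + H)² = (-2 + I*√37)²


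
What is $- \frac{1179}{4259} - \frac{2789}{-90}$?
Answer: $\frac{11772241}{383310} \approx 30.712$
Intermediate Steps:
$- \frac{1179}{4259} - \frac{2789}{-90} = \left(-1179\right) \frac{1}{4259} - - \frac{2789}{90} = - \frac{1179}{4259} + \frac{2789}{90} = \frac{11772241}{383310}$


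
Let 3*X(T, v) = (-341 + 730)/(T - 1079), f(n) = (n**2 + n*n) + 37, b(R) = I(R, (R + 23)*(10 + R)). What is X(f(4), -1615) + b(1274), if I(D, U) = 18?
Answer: 54151/3030 ≈ 17.872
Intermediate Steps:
b(R) = 18
f(n) = 37 + 2*n**2 (f(n) = (n**2 + n**2) + 37 = 2*n**2 + 37 = 37 + 2*n**2)
X(T, v) = 389/(3*(-1079 + T)) (X(T, v) = ((-341 + 730)/(T - 1079))/3 = (389/(-1079 + T))/3 = 389/(3*(-1079 + T)))
X(f(4), -1615) + b(1274) = 389/(3*(-1079 + (37 + 2*4**2))) + 18 = 389/(3*(-1079 + (37 + 2*16))) + 18 = 389/(3*(-1079 + (37 + 32))) + 18 = 389/(3*(-1079 + 69)) + 18 = (389/3)/(-1010) + 18 = (389/3)*(-1/1010) + 18 = -389/3030 + 18 = 54151/3030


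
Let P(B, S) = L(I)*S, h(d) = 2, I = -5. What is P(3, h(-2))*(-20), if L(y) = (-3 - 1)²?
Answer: -640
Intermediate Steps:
L(y) = 16 (L(y) = (-4)² = 16)
P(B, S) = 16*S
P(3, h(-2))*(-20) = (16*2)*(-20) = 32*(-20) = -640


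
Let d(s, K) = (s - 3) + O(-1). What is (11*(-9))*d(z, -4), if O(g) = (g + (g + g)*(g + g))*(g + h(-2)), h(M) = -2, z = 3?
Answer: 891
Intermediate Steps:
O(g) = (-2 + g)*(g + 4*g²) (O(g) = (g + (g + g)*(g + g))*(g - 2) = (g + (2*g)*(2*g))*(-2 + g) = (g + 4*g²)*(-2 + g) = (-2 + g)*(g + 4*g²))
d(s, K) = -12 + s (d(s, K) = (s - 3) - (-2 - 7*(-1) + 4*(-1)²) = (-3 + s) - (-2 + 7 + 4*1) = (-3 + s) - (-2 + 7 + 4) = (-3 + s) - 1*9 = (-3 + s) - 9 = -12 + s)
(11*(-9))*d(z, -4) = (11*(-9))*(-12 + 3) = -99*(-9) = 891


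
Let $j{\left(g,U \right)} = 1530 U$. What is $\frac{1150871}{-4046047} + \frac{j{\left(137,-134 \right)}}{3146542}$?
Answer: $- \frac{2225392247011}{6365528409737} \approx -0.3496$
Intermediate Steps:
$\frac{1150871}{-4046047} + \frac{j{\left(137,-134 \right)}}{3146542} = \frac{1150871}{-4046047} + \frac{1530 \left(-134\right)}{3146542} = 1150871 \left(- \frac{1}{4046047}\right) - \frac{102510}{1573271} = - \frac{1150871}{4046047} - \frac{102510}{1573271} = - \frac{2225392247011}{6365528409737}$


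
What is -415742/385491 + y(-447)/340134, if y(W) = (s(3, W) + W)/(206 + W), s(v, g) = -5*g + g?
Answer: -11359947465193/10533193862118 ≈ -1.0785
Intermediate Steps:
s(v, g) = -4*g
y(W) = -3*W/(206 + W) (y(W) = (-4*W + W)/(206 + W) = (-3*W)/(206 + W) = -3*W/(206 + W))
-415742/385491 + y(-447)/340134 = -415742/385491 - 3*(-447)/(206 - 447)/340134 = -415742*1/385491 - 3*(-447)/(-241)*(1/340134) = -415742/385491 - 3*(-447)*(-1/241)*(1/340134) = -415742/385491 - 1341/241*1/340134 = -415742/385491 - 447/27324098 = -11359947465193/10533193862118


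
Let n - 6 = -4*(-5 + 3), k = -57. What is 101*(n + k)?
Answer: -4343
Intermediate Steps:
n = 14 (n = 6 - 4*(-5 + 3) = 6 - 4*(-2) = 6 + 8 = 14)
101*(n + k) = 101*(14 - 57) = 101*(-43) = -4343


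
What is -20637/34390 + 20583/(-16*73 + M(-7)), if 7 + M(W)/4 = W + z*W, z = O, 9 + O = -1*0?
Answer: -40439363/1857060 ≈ -21.776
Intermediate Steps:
O = -9 (O = -9 - 1*0 = -9 + 0 = -9)
z = -9
M(W) = -28 - 32*W (M(W) = -28 + 4*(W - 9*W) = -28 + 4*(-8*W) = -28 - 32*W)
-20637/34390 + 20583/(-16*73 + M(-7)) = -20637/34390 + 20583/(-16*73 + (-28 - 32*(-7))) = -20637*1/34390 + 20583/(-1168 + (-28 + 224)) = -20637/34390 + 20583/(-1168 + 196) = -20637/34390 + 20583/(-972) = -20637/34390 + 20583*(-1/972) = -20637/34390 - 2287/108 = -40439363/1857060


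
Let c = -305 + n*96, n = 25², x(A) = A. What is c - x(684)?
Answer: 59011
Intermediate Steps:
n = 625
c = 59695 (c = -305 + 625*96 = -305 + 60000 = 59695)
c - x(684) = 59695 - 1*684 = 59695 - 684 = 59011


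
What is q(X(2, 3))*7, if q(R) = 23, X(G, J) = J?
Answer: 161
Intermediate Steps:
q(X(2, 3))*7 = 23*7 = 161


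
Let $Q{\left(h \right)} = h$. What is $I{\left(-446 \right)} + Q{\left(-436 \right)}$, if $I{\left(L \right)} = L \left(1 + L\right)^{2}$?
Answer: $-88319586$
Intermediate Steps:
$I{\left(-446 \right)} + Q{\left(-436 \right)} = - 446 \left(1 - 446\right)^{2} - 436 = - 446 \left(-445\right)^{2} - 436 = \left(-446\right) 198025 - 436 = -88319150 - 436 = -88319586$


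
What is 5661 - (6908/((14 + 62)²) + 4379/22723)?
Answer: 185703234035/32812012 ≈ 5659.6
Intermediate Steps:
5661 - (6908/((14 + 62)²) + 4379/22723) = 5661 - (6908/(76²) + 4379*(1/22723)) = 5661 - (6908/5776 + 4379/22723) = 5661 - (6908*(1/5776) + 4379/22723) = 5661 - (1727/1444 + 4379/22723) = 5661 - 1*45565897/32812012 = 5661 - 45565897/32812012 = 185703234035/32812012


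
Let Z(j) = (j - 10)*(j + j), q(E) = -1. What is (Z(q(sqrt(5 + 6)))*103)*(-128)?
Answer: -290048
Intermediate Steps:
Z(j) = 2*j*(-10 + j) (Z(j) = (-10 + j)*(2*j) = 2*j*(-10 + j))
(Z(q(sqrt(5 + 6)))*103)*(-128) = ((2*(-1)*(-10 - 1))*103)*(-128) = ((2*(-1)*(-11))*103)*(-128) = (22*103)*(-128) = 2266*(-128) = -290048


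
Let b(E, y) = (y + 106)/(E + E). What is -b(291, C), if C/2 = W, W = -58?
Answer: 5/291 ≈ 0.017182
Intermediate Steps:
C = -116 (C = 2*(-58) = -116)
b(E, y) = (106 + y)/(2*E) (b(E, y) = (106 + y)/((2*E)) = (106 + y)*(1/(2*E)) = (106 + y)/(2*E))
-b(291, C) = -(106 - 116)/(2*291) = -(-10)/(2*291) = -1*(-5/291) = 5/291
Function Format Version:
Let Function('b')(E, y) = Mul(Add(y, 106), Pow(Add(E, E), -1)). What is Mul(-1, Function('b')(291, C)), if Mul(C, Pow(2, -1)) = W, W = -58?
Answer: Rational(5, 291) ≈ 0.017182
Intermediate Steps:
C = -116 (C = Mul(2, -58) = -116)
Function('b')(E, y) = Mul(Rational(1, 2), Pow(E, -1), Add(106, y)) (Function('b')(E, y) = Mul(Add(106, y), Pow(Mul(2, E), -1)) = Mul(Add(106, y), Mul(Rational(1, 2), Pow(E, -1))) = Mul(Rational(1, 2), Pow(E, -1), Add(106, y)))
Mul(-1, Function('b')(291, C)) = Mul(-1, Mul(Rational(1, 2), Pow(291, -1), Add(106, -116))) = Mul(-1, Mul(Rational(1, 2), Rational(1, 291), -10)) = Mul(-1, Rational(-5, 291)) = Rational(5, 291)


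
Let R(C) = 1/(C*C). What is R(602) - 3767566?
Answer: -1365380988663/362404 ≈ -3.7676e+6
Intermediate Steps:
R(C) = C⁻² (R(C) = 1/(C²) = C⁻²)
R(602) - 3767566 = 602⁻² - 3767566 = 1/362404 - 3767566 = -1365380988663/362404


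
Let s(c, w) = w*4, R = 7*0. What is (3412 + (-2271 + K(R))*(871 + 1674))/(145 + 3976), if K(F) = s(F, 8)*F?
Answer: -5776283/4121 ≈ -1401.7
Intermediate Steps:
R = 0
s(c, w) = 4*w
K(F) = 32*F (K(F) = (4*8)*F = 32*F)
(3412 + (-2271 + K(R))*(871 + 1674))/(145 + 3976) = (3412 + (-2271 + 32*0)*(871 + 1674))/(145 + 3976) = (3412 + (-2271 + 0)*2545)/4121 = (3412 - 2271*2545)*(1/4121) = (3412 - 5779695)*(1/4121) = -5776283*1/4121 = -5776283/4121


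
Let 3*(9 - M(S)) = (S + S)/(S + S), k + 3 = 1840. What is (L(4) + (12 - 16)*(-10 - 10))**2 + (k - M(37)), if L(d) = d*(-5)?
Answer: 16285/3 ≈ 5428.3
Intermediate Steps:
L(d) = -5*d
k = 1837 (k = -3 + 1840 = 1837)
M(S) = 26/3 (M(S) = 9 - (S + S)/(3*(S + S)) = 9 - 2*S/(3*(2*S)) = 9 - 2*S*1/(2*S)/3 = 9 - 1/3*1 = 9 - 1/3 = 26/3)
(L(4) + (12 - 16)*(-10 - 10))**2 + (k - M(37)) = (-5*4 + (12 - 16)*(-10 - 10))**2 + (1837 - 1*26/3) = (-20 - 4*(-20))**2 + (1837 - 26/3) = (-20 + 80)**2 + 5485/3 = 60**2 + 5485/3 = 3600 + 5485/3 = 16285/3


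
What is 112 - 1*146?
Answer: -34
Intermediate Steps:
112 - 1*146 = 112 - 146 = -34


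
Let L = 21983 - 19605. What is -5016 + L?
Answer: -2638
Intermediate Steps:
L = 2378
-5016 + L = -5016 + 2378 = -2638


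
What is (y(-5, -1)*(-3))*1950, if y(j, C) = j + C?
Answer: 35100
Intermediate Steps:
y(j, C) = C + j
(y(-5, -1)*(-3))*1950 = ((-1 - 5)*(-3))*1950 = -6*(-3)*1950 = 18*1950 = 35100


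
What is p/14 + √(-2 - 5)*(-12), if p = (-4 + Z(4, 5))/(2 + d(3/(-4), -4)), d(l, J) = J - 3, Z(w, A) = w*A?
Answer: -8/35 - 12*I*√7 ≈ -0.22857 - 31.749*I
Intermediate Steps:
Z(w, A) = A*w
d(l, J) = -3 + J
p = -16/5 (p = (-4 + 5*4)/(2 + (-3 - 4)) = (-4 + 20)/(2 - 7) = 16/(-5) = 16*(-⅕) = -16/5 ≈ -3.2000)
p/14 + √(-2 - 5)*(-12) = -16/5/14 + √(-2 - 5)*(-12) = -16/5*1/14 + √(-7)*(-12) = -8/35 + (I*√7)*(-12) = -8/35 - 12*I*√7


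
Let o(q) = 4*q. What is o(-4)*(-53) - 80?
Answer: 768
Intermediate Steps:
o(-4)*(-53) - 80 = (4*(-4))*(-53) - 80 = -16*(-53) - 80 = 848 - 80 = 768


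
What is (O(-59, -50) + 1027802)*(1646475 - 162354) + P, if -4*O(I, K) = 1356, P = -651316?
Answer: 1524878763707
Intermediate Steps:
O(I, K) = -339 (O(I, K) = -¼*1356 = -339)
(O(-59, -50) + 1027802)*(1646475 - 162354) + P = (-339 + 1027802)*(1646475 - 162354) - 651316 = 1027463*1484121 - 651316 = 1524879415023 - 651316 = 1524878763707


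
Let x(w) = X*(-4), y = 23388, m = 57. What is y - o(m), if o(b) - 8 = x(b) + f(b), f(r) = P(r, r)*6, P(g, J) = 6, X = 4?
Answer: 23360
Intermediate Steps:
f(r) = 36 (f(r) = 6*6 = 36)
x(w) = -16 (x(w) = 4*(-4) = -16)
o(b) = 28 (o(b) = 8 + (-16 + 36) = 8 + 20 = 28)
y - o(m) = 23388 - 1*28 = 23388 - 28 = 23360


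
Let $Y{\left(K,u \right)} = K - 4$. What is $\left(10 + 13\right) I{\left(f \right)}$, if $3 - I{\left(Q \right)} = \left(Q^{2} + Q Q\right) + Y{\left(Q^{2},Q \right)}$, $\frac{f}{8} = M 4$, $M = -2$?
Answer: $-282463$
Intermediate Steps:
$Y{\left(K,u \right)} = -4 + K$
$f = -64$ ($f = 8 \left(\left(-2\right) 4\right) = 8 \left(-8\right) = -64$)
$I{\left(Q \right)} = 7 - 3 Q^{2}$ ($I{\left(Q \right)} = 3 - \left(\left(Q^{2} + Q Q\right) + \left(-4 + Q^{2}\right)\right) = 3 - \left(\left(Q^{2} + Q^{2}\right) + \left(-4 + Q^{2}\right)\right) = 3 - \left(2 Q^{2} + \left(-4 + Q^{2}\right)\right) = 3 - \left(-4 + 3 Q^{2}\right) = 7 - 3 Q^{2}$)
$\left(10 + 13\right) I{\left(f \right)} = \left(10 + 13\right) \left(7 - 3 \left(-64\right)^{2}\right) = 23 \left(7 - 12288\right) = 23 \left(-12281\right) = -282463$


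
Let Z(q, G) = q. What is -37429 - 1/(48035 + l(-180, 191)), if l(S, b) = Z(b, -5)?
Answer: -1805050955/48226 ≈ -37429.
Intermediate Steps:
l(S, b) = b
-37429 - 1/(48035 + l(-180, 191)) = -37429 - 1/(48035 + 191) = -37429 - 1/48226 = -1805050955/48226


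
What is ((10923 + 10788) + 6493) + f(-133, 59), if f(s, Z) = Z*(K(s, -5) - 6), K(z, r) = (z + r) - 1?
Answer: 19649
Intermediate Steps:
K(z, r) = -1 + r + z (K(z, r) = (r + z) - 1 = -1 + r + z)
f(s, Z) = Z*(-12 + s) (f(s, Z) = Z*((-1 - 5 + s) - 6) = Z*((-6 + s) - 6) = Z*(-12 + s))
((10923 + 10788) + 6493) + f(-133, 59) = ((10923 + 10788) + 6493) + 59*(-12 - 133) = (21711 + 6493) + 59*(-145) = 28204 - 8555 = 19649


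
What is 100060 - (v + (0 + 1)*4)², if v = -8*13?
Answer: 90060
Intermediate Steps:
v = -104
100060 - (v + (0 + 1)*4)² = 100060 - (-104 + (0 + 1)*4)² = 100060 - (-104 + 1*4)² = 100060 - (-104 + 4)² = 100060 - 1*(-100)² = 100060 - 1*10000 = 100060 - 10000 = 90060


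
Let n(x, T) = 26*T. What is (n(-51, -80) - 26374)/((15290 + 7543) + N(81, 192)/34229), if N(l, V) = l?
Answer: -486975983/390775419 ≈ -1.2462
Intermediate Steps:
(n(-51, -80) - 26374)/((15290 + 7543) + N(81, 192)/34229) = (26*(-80) - 26374)/((15290 + 7543) + 81/34229) = (-2080 - 26374)/(22833 + 81*(1/34229)) = -28454/(22833 + 81/34229) = -28454/781550838/34229 = -28454*34229/781550838 = -486975983/390775419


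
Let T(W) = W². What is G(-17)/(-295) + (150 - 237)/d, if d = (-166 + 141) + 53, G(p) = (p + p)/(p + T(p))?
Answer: -51323/16520 ≈ -3.1067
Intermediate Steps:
G(p) = 2*p/(p + p²) (G(p) = (p + p)/(p + p²) = (2*p)/(p + p²) = 2*p/(p + p²))
d = 28 (d = -25 + 53 = 28)
G(-17)/(-295) + (150 - 237)/d = (2/(1 - 17))/(-295) + (150 - 237)/28 = (2/(-16))*(-1/295) - 87*1/28 = (2*(-1/16))*(-1/295) - 87/28 = -⅛*(-1/295) - 87/28 = 1/2360 - 87/28 = -51323/16520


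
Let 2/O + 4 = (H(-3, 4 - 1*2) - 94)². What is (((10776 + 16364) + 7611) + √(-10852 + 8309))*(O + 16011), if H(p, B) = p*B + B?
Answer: 2670711687551/4800 + 76852801*I*√2543/4800 ≈ 5.564e+8 + 8.0741e+5*I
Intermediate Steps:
H(p, B) = B + B*p (H(p, B) = B*p + B = B + B*p)
O = 1/4800 (O = 2/(-4 + ((4 - 1*2)*(1 - 3) - 94)²) = 2/(-4 + ((4 - 2)*(-2) - 94)²) = 2/(-4 + (2*(-2) - 94)²) = 2/(-4 + (-4 - 94)²) = 2/(-4 + (-98)²) = 2/(-4 + 9604) = 2/9600 = 2*(1/9600) = 1/4800 ≈ 0.00020833)
(((10776 + 16364) + 7611) + √(-10852 + 8309))*(O + 16011) = (((10776 + 16364) + 7611) + √(-10852 + 8309))*(1/4800 + 16011) = ((27140 + 7611) + √(-2543))*(76852801/4800) = (34751 + I*√2543)*(76852801/4800) = 2670711687551/4800 + 76852801*I*√2543/4800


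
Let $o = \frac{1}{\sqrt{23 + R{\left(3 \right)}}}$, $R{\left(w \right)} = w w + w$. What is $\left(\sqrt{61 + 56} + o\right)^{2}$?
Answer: $\frac{4096}{35} + \frac{6 \sqrt{455}}{35} \approx 120.69$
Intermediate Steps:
$R{\left(w \right)} = w + w^{2}$ ($R{\left(w \right)} = w^{2} + w = w + w^{2}$)
$o = \frac{\sqrt{35}}{35}$ ($o = \frac{1}{\sqrt{23 + 3 \left(1 + 3\right)}} = \frac{1}{\sqrt{23 + 3 \cdot 4}} = \frac{1}{\sqrt{23 + 12}} = \frac{1}{\sqrt{35}} = \frac{\sqrt{35}}{35} \approx 0.16903$)
$\left(\sqrt{61 + 56} + o\right)^{2} = \left(\sqrt{61 + 56} + \frac{\sqrt{35}}{35}\right)^{2} = \left(\sqrt{117} + \frac{\sqrt{35}}{35}\right)^{2} = \left(3 \sqrt{13} + \frac{\sqrt{35}}{35}\right)^{2}$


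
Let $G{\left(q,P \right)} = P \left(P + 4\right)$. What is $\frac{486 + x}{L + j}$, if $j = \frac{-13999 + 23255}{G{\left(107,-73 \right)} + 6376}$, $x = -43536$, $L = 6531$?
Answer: $- \frac{491329650}{74547559} \approx -6.5908$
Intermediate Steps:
$G{\left(q,P \right)} = P \left(4 + P\right)$
$j = \frac{9256}{11413}$ ($j = \frac{-13999 + 23255}{- 73 \left(4 - 73\right) + 6376} = \frac{9256}{\left(-73\right) \left(-69\right) + 6376} = \frac{9256}{5037 + 6376} = \frac{9256}{11413} \approx 0.811$)
$\frac{486 + x}{L + j} = \frac{486 - 43536}{6531 + \frac{9256}{11413}} = - \frac{43050}{\frac{74547559}{11413}} = \left(-43050\right) \frac{11413}{74547559} = - \frac{491329650}{74547559}$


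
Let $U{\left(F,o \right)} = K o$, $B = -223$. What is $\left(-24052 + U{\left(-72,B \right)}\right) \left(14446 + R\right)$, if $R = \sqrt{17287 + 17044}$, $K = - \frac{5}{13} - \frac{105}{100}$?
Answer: $- \frac{44568373043}{130} - \frac{6170341 \sqrt{34331}}{260} \approx -3.4723 \cdot 10^{8}$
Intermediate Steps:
$K = - \frac{373}{260}$ ($K = \left(-5\right) \frac{1}{13} - \frac{21}{20} = - \frac{5}{13} - \frac{21}{20} = - \frac{373}{260} \approx -1.4346$)
$R = \sqrt{34331} \approx 185.29$
$U{\left(F,o \right)} = - \frac{373 o}{260}$
$\left(-24052 + U{\left(-72,B \right)}\right) \left(14446 + R\right) = \left(-24052 - - \frac{83179}{260}\right) \left(14446 + \sqrt{34331}\right) = \left(-24052 + \frac{83179}{260}\right) \left(14446 + \sqrt{34331}\right) = - \frac{6170341 \left(14446 + \sqrt{34331}\right)}{260} = - \frac{44568373043}{130} - \frac{6170341 \sqrt{34331}}{260}$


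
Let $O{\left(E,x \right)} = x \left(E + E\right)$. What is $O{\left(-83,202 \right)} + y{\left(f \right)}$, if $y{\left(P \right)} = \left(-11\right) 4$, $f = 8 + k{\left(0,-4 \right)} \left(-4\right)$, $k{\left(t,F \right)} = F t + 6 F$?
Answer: $-33576$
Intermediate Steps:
$k{\left(t,F \right)} = 6 F + F t$
$f = 104$ ($f = 8 + - 4 \left(6 + 0\right) \left(-4\right) = 8 + \left(-4\right) 6 \left(-4\right) = 8 - -96 = 8 + 96 = 104$)
$O{\left(E,x \right)} = 2 E x$ ($O{\left(E,x \right)} = x 2 E = 2 E x$)
$y{\left(P \right)} = -44$
$O{\left(-83,202 \right)} + y{\left(f \right)} = 2 \left(-83\right) 202 - 44 = -33532 - 44 = -33576$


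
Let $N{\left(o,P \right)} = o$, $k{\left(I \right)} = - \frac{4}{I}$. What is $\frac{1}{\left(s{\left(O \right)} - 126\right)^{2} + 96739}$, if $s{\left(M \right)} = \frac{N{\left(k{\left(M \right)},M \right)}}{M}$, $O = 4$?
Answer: $\frac{16}{1802849} \approx 8.8748 \cdot 10^{-6}$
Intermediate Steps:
$s{\left(M \right)} = - \frac{4}{M^{2}}$ ($s{\left(M \right)} = \frac{\left(-4\right) \frac{1}{M}}{M} = - \frac{4}{M^{2}}$)
$\frac{1}{\left(s{\left(O \right)} - 126\right)^{2} + 96739} = \frac{1}{\left(- \frac{4}{16} - 126\right)^{2} + 96739} = \frac{1}{\left(\left(-4\right) \frac{1}{16} - 126\right)^{2} + 96739} = \frac{1}{\left(- \frac{1}{4} - 126\right)^{2} + 96739} = \frac{1}{\left(- \frac{505}{4}\right)^{2} + 96739} = \frac{1}{\frac{255025}{16} + 96739} = \frac{1}{\frac{1802849}{16}} = \frac{16}{1802849}$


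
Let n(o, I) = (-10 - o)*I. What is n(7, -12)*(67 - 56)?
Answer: 2244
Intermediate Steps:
n(o, I) = I*(-10 - o)
n(7, -12)*(67 - 56) = (-1*(-12)*(10 + 7))*(67 - 56) = -1*(-12)*17*11 = 204*11 = 2244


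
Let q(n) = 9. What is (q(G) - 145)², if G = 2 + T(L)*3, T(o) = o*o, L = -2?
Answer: 18496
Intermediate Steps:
T(o) = o²
G = 14 (G = 2 + (-2)²*3 = 2 + 4*3 = 2 + 12 = 14)
(q(G) - 145)² = (9 - 145)² = (-136)² = 18496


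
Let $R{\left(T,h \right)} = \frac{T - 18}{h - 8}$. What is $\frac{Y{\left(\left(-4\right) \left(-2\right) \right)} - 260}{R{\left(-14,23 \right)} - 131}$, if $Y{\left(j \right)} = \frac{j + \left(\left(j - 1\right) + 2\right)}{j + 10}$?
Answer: $\frac{23315}{11982} \approx 1.9458$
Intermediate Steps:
$Y{\left(j \right)} = \frac{1 + 2 j}{10 + j}$ ($Y{\left(j \right)} = \frac{j + \left(\left(-1 + j\right) + 2\right)}{10 + j} = \frac{j + \left(1 + j\right)}{10 + j} = \frac{1 + 2 j}{10 + j}$)
$R{\left(T,h \right)} = \frac{-18 + T}{-8 + h}$
$\frac{Y{\left(\left(-4\right) \left(-2\right) \right)} - 260}{R{\left(-14,23 \right)} - 131} = \frac{\frac{1 + 2 \left(\left(-4\right) \left(-2\right)\right)}{10 - -8} - 260}{\frac{-18 - 14}{-8 + 23} - 131} = \frac{\frac{1 + 2 \cdot 8}{10 + 8} - 260}{\frac{1}{15} \left(-32\right) - 131} = \frac{\frac{1 + 16}{18} - 260}{\frac{1}{15} \left(-32\right) - 131} = \frac{\frac{1}{18} \cdot 17 - 260}{- \frac{32}{15} - 131} = \frac{\frac{17}{18} - 260}{- \frac{1997}{15}} = \left(- \frac{4663}{18}\right) \left(- \frac{15}{1997}\right) = \frac{23315}{11982}$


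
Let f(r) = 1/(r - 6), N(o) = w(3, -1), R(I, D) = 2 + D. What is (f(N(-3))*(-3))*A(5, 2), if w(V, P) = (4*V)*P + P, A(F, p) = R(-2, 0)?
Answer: 6/19 ≈ 0.31579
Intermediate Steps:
A(F, p) = 2 (A(F, p) = 2 + 0 = 2)
w(V, P) = P + 4*P*V (w(V, P) = 4*P*V + P = P + 4*P*V)
N(o) = -13 (N(o) = -(1 + 4*3) = -(1 + 12) = -1*13 = -13)
f(r) = 1/(-6 + r)
(f(N(-3))*(-3))*A(5, 2) = (-3/(-6 - 13))*2 = (-3/(-19))*2 = -1/19*(-3)*2 = (3/19)*2 = 6/19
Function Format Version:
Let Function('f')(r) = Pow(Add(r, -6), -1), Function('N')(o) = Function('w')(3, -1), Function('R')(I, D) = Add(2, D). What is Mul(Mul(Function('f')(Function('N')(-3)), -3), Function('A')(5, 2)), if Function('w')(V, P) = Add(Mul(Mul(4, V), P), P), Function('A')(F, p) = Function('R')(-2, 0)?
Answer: Rational(6, 19) ≈ 0.31579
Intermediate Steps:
Function('A')(F, p) = 2 (Function('A')(F, p) = Add(2, 0) = 2)
Function('w')(V, P) = Add(P, Mul(4, P, V)) (Function('w')(V, P) = Add(Mul(4, P, V), P) = Add(P, Mul(4, P, V)))
Function('N')(o) = -13 (Function('N')(o) = Mul(-1, Add(1, Mul(4, 3))) = Mul(-1, Add(1, 12)) = Mul(-1, 13) = -13)
Function('f')(r) = Pow(Add(-6, r), -1)
Mul(Mul(Function('f')(Function('N')(-3)), -3), Function('A')(5, 2)) = Mul(Mul(Pow(Add(-6, -13), -1), -3), 2) = Mul(Mul(Pow(-19, -1), -3), 2) = Mul(Mul(Rational(-1, 19), -3), 2) = Mul(Rational(3, 19), 2) = Rational(6, 19)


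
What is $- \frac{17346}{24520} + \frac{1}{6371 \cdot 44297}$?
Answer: $- \frac{2447660977591}{3459970452620} \approx -0.70742$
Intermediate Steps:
$- \frac{17346}{24520} + \frac{1}{6371 \cdot 44297} = \left(-17346\right) \frac{1}{24520} + \frac{1}{6371} \cdot \frac{1}{44297} = - \frac{8673}{12260} + \frac{1}{282216187} = - \frac{2447660977591}{3459970452620}$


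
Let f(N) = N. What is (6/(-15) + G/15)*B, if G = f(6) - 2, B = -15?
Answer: 2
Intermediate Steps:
G = 4 (G = 6 - 2 = 4)
(6/(-15) + G/15)*B = (6/(-15) + 4/15)*(-15) = (6*(-1/15) + 4*(1/15))*(-15) = (-⅖ + 4/15)*(-15) = -2/15*(-15) = 2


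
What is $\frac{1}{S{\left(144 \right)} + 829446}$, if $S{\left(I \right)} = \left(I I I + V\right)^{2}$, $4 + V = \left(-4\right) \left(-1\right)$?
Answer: $\frac{1}{8916101277702} \approx 1.1216 \cdot 10^{-13}$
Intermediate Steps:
$V = 0$ ($V = -4 - -4 = -4 + 4 = 0$)
$S{\left(I \right)} = I^{6}$ ($S{\left(I \right)} = \left(I I I + 0\right)^{2} = \left(I^{2} I + 0\right)^{2} = \left(I^{3} + 0\right)^{2} = \left(I^{3}\right)^{2} = I^{6}$)
$\frac{1}{S{\left(144 \right)} + 829446} = \frac{1}{144^{6} + 829446} = \frac{1}{8916100448256 + 829446} = \frac{1}{8916101277702}$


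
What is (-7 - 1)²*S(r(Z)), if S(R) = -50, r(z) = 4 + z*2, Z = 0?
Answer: -3200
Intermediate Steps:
r(z) = 4 + 2*z
(-7 - 1)²*S(r(Z)) = (-7 - 1)²*(-50) = (-8)²*(-50) = 64*(-50) = -3200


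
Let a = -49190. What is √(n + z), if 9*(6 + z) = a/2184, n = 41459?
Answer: √111213508497/1638 ≈ 203.59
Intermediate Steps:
z = -83563/9828 (z = -6 + (-49190/2184)/9 = -6 + (-49190*1/2184)/9 = -6 + (⅑)*(-24595/1092) = -6 - 24595/9828 = -83563/9828 ≈ -8.5025)
√(n + z) = √(41459 - 83563/9828) = √(407375489/9828) = √111213508497/1638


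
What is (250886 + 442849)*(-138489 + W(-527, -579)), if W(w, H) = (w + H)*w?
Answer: 308277103155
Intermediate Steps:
W(w, H) = w*(H + w) (W(w, H) = (H + w)*w = w*(H + w))
(250886 + 442849)*(-138489 + W(-527, -579)) = (250886 + 442849)*(-138489 - 527*(-579 - 527)) = 693735*(-138489 - 527*(-1106)) = 693735*(-138489 + 582862) = 693735*444373 = 308277103155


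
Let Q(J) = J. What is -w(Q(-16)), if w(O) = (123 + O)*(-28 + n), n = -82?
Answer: 11770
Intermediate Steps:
w(O) = -13530 - 110*O (w(O) = (123 + O)*(-28 - 82) = (123 + O)*(-110) = -13530 - 110*O)
-w(Q(-16)) = -(-13530 - 110*(-16)) = -(-13530 + 1760) = -1*(-11770) = 11770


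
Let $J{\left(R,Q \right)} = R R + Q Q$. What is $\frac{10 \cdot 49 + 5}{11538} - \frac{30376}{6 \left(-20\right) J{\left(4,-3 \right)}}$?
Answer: $\frac{4888379}{480750} \approx 10.168$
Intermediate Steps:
$J{\left(R,Q \right)} = Q^{2} + R^{2}$ ($J{\left(R,Q \right)} = R^{2} + Q^{2} = Q^{2} + R^{2}$)
$\frac{10 \cdot 49 + 5}{11538} - \frac{30376}{6 \left(-20\right) J{\left(4,-3 \right)}} = \frac{10 \cdot 49 + 5}{11538} - \frac{30376}{6 \left(-20\right) \left(\left(-3\right)^{2} + 4^{2}\right)} = \left(490 + 5\right) \frac{1}{11538} - \frac{30376}{\left(-120\right) \left(9 + 16\right)} = 495 \cdot \frac{1}{11538} - \frac{30376}{\left(-120\right) 25} = \frac{55}{1282} - \frac{30376}{-3000} = \frac{55}{1282} - - \frac{3797}{375} = \frac{55}{1282} + \frac{3797}{375} = \frac{4888379}{480750}$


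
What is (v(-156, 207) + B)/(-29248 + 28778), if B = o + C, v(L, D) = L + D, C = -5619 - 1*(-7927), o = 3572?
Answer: -5931/470 ≈ -12.619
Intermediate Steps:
C = 2308 (C = -5619 + 7927 = 2308)
v(L, D) = D + L
B = 5880 (B = 3572 + 2308 = 5880)
(v(-156, 207) + B)/(-29248 + 28778) = ((207 - 156) + 5880)/(-29248 + 28778) = (51 + 5880)/(-470) = 5931*(-1/470) = -5931/470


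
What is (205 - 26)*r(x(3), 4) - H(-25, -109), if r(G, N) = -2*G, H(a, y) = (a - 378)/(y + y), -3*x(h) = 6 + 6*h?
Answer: 623949/218 ≈ 2862.2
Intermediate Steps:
x(h) = -2 - 2*h (x(h) = -(6 + 6*h)/3 = -2 - 2*h)
H(a, y) = (-378 + a)/(2*y) (H(a, y) = (-378 + a)/((2*y)) = (-378 + a)*(1/(2*y)) = (-378 + a)/(2*y))
(205 - 26)*r(x(3), 4) - H(-25, -109) = (205 - 26)*(-2*(-2 - 2*3)) - (-378 - 25)/(2*(-109)) = 179*(-2*(-2 - 6)) - (-1)*(-403)/(2*109) = 179*(-2*(-8)) - 1*403/218 = 179*16 - 403/218 = 2864 - 403/218 = 623949/218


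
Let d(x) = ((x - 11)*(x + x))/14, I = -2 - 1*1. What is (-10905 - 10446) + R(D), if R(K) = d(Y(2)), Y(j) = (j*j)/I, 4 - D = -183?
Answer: -1344965/63 ≈ -21349.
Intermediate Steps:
I = -3 (I = -2 - 1 = -3)
D = 187 (D = 4 - 1*(-183) = 4 + 183 = 187)
Y(j) = -j**2/3 (Y(j) = (j*j)/(-3) = j**2*(-1/3) = -j**2/3)
d(x) = x*(-11 + x)/7 (d(x) = ((-11 + x)*(2*x))*(1/14) = (2*x*(-11 + x))*(1/14) = x*(-11 + x)/7)
R(K) = 148/63 (R(K) = (-1/3*2**2)*(-11 - 1/3*2**2)/7 = (-1/3*4)*(-11 - 1/3*4)/7 = (1/7)*(-4/3)*(-11 - 4/3) = (1/7)*(-4/3)*(-37/3) = 148/63)
(-10905 - 10446) + R(D) = (-10905 - 10446) + 148/63 = -21351 + 148/63 = -1344965/63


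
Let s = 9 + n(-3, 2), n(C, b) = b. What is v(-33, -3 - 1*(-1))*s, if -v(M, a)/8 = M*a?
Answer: -5808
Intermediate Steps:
v(M, a) = -8*M*a
s = 11 (s = 9 + 2 = 11)
v(-33, -3 - 1*(-1))*s = -8*(-33)*(-3 - 1*(-1))*11 = -8*(-33)*(-3 + 1)*11 = -8*(-33)*(-2)*11 = -528*11 = -5808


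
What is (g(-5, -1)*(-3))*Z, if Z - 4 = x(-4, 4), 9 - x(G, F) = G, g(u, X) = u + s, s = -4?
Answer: 459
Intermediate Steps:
g(u, X) = -4 + u (g(u, X) = u - 4 = -4 + u)
x(G, F) = 9 - G
Z = 17 (Z = 4 + (9 - 1*(-4)) = 4 + (9 + 4) = 4 + 13 = 17)
(g(-5, -1)*(-3))*Z = ((-4 - 5)*(-3))*17 = -9*(-3)*17 = 27*17 = 459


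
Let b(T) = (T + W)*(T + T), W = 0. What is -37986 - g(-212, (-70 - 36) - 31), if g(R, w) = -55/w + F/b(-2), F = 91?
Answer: -41645563/1096 ≈ -37998.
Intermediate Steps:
b(T) = 2*T² (b(T) = (T + 0)*(T + T) = T*(2*T) = 2*T²)
g(R, w) = 91/8 - 55/w (g(R, w) = -55/w + 91/((2*(-2)²)) = -55/w + 91/((2*4)) = -55/w + 91/8 = 91/8 - 55/w)
-37986 - g(-212, (-70 - 36) - 31) = -37986 - (91/8 - 55/((-70 - 36) - 31)) = -37986 - (91/8 - 55/(-106 - 31)) = -37986 - (91/8 - 55/(-137)) = -37986 - (91/8 - 55*(-1/137)) = -37986 - (91/8 + 55/137) = -37986 - 1*12907/1096 = -37986 - 12907/1096 = -41645563/1096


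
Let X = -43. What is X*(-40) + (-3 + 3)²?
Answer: 1720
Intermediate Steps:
X*(-40) + (-3 + 3)² = -43*(-40) + (-3 + 3)² = 1720 + 0² = 1720 + 0 = 1720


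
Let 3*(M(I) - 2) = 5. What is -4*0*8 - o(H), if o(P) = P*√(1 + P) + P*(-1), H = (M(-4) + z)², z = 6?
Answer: 841/9 - 4205*√34/27 ≈ -814.67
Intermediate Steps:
M(I) = 11/3 (M(I) = 2 + (⅓)*5 = 2 + 5/3 = 11/3)
H = 841/9 (H = (11/3 + 6)² = (29/3)² = 841/9 ≈ 93.444)
o(P) = -P + P*√(1 + P) (o(P) = P*√(1 + P) - P = -P + P*√(1 + P))
-4*0*8 - o(H) = -4*0*8 - 841*(-1 + √(1 + 841/9))/9 = 0*8 - 841*(-1 + √(850/9))/9 = 0 - 841*(-1 + 5*√34/3)/9 = 0 - (-841/9 + 4205*√34/27) = 0 + (841/9 - 4205*√34/27) = 841/9 - 4205*√34/27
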